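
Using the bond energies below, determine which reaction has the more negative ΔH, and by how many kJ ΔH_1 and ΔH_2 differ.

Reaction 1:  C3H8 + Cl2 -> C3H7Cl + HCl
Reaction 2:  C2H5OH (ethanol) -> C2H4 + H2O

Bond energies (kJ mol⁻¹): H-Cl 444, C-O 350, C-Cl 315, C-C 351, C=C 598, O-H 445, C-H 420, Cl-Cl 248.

Reaction 1, by 169 kJ

Reaction 1:
  Bonds broken (reactants):
    C-C: 2 × 351 = 702
    C-H: 8 × 420 = 3360
    Cl-Cl: 1 × 248 = 248
    Σ(broken) = 4310 kJ
  Bonds formed (products):
    C-C: 2 × 351 = 702
    C-Cl: 1 × 315 = 315
    C-H: 7 × 420 = 2940
    H-Cl: 1 × 444 = 444
    Σ(formed) = 4401 kJ
  ΔH_1 = 4310 − 4401 = −91 kJ
Reaction 2:
  Bonds broken (reactants):
    C-C: 1 × 351 = 351
    C-H: 5 × 420 = 2100
    C-O: 1 × 350 = 350
    O-H: 1 × 445 = 445
    Σ(broken) = 3246 kJ
  Bonds formed (products):
    C-H: 4 × 420 = 1680
    C=C: 1 × 598 = 598
    O-H: 2 × 445 = 890
    Σ(formed) = 3168 kJ
  ΔH_2 = 3246 − 3168 = +78 kJ
ΔH_1 − ΔH_2 = −169 kJ, so reaction 1 has the more negative ΔH; |ΔH_1 − ΔH_2| = 169 kJ.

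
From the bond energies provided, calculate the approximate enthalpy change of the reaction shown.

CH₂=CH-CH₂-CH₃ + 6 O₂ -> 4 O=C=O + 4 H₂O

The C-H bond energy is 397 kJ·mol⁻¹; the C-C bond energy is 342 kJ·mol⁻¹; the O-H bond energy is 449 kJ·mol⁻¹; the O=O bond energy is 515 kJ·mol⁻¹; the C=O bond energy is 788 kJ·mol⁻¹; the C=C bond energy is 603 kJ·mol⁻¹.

ΔH ≈ −2343 kJ

Bonds broken (reactants):
  C-C: 2 × 342 = 684
  C-H: 8 × 397 = 3176
  C=C: 1 × 603 = 603
  O=O: 6 × 515 = 3090
  Σ(broken) = 7553 kJ
Bonds formed (products):
  C=O: 8 × 788 = 6304
  O-H: 8 × 449 = 3592
  Σ(formed) = 9896 kJ
ΔH = Σ(broken) − Σ(formed) = 7553 − 9896 = −2343 kJ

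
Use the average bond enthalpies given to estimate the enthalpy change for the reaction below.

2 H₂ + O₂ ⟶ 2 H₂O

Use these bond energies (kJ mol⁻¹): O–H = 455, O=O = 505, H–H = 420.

ΔH ≈ −475 kJ

Bonds broken (reactants):
  H–H: 2 × 420 = 840
  O=O: 1 × 505 = 505
  Σ(broken) = 1345 kJ
Bonds formed (products):
  O–H: 4 × 455 = 1820
  Σ(formed) = 1820 kJ
ΔH = Σ(broken) − Σ(formed) = 1345 − 1820 = −475 kJ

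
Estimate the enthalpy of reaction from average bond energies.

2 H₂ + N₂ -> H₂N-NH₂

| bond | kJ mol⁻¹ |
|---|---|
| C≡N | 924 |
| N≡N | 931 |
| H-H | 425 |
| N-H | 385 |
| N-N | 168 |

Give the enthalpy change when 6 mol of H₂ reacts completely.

Bonds broken (reactants):
  H-H: 2 × 425 = 850
  N≡N: 1 × 931 = 931
  Σ(broken) = 1781 kJ
Bonds formed (products):
  N-H: 4 × 385 = 1540
  N-N: 1 × 168 = 168
  Σ(formed) = 1708 kJ
ΔH = Σ(broken) − Σ(formed) = 1781 − 1708 = +73 kJ
For 3× the reaction as written: 3 × (+73) = +219 kJ

ΔH = +219 kJ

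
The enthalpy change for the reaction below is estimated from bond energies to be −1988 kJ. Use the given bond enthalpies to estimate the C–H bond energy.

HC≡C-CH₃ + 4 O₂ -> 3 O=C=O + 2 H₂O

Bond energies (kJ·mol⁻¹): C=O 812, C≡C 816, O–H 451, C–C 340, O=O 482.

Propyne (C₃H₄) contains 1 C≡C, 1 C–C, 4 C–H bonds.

D(C–H) ≈ 401 kJ/mol

Let D be the C–H bond energy.
Σ(broken) = 1×816 + 1×340 + 4×D + 4×482 = 3084 + 4D
Σ(formed) = 6×812 + 4×451 = 6676
ΔH = Σ(broken) − Σ(formed) = (3084 + 4D) − (6676) = −3592 + 4D
Setting this equal to −1988 kJ gives 4D = 1604, so D = 401 kJ/mol.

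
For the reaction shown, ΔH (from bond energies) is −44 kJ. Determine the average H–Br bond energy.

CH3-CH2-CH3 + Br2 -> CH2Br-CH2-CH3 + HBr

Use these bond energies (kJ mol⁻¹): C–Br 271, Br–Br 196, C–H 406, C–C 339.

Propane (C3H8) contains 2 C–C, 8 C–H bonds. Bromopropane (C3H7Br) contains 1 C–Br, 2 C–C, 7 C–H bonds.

Let D be the H–Br bond energy.
Σ(broken) = 1×196 + 2×339 + 8×406 = 4122
Σ(formed) = 1×271 + 2×339 + 7×406 + 1×D = 3791 + D
ΔH = Σ(broken) − Σ(formed) = (4122) − (3791 + D) = +331 − D
Setting this equal to −44 kJ gives D = 375 kJ/mol.

D(H–Br) ≈ 375 kJ/mol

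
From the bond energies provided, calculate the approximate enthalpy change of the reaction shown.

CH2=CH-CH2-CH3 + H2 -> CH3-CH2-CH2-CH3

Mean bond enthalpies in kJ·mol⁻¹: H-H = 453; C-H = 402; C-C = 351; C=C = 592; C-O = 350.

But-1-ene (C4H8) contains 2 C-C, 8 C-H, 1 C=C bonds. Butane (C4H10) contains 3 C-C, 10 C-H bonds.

ΔH ≈ −110 kJ

Bonds broken (reactants):
  C-C: 2 × 351 = 702
  C-H: 8 × 402 = 3216
  C=C: 1 × 592 = 592
  H-H: 1 × 453 = 453
  Σ(broken) = 4963 kJ
Bonds formed (products):
  C-C: 3 × 351 = 1053
  C-H: 10 × 402 = 4020
  Σ(formed) = 5073 kJ
ΔH = Σ(broken) − Σ(formed) = 4963 − 5073 = −110 kJ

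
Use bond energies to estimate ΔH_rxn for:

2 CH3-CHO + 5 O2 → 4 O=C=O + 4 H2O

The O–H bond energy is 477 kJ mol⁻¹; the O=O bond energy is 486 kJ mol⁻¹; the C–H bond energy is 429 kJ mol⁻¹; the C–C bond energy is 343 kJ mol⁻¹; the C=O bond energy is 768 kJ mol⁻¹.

ΔH ≈ −1876 kJ

Bonds broken (reactants):
  C–C: 2 × 343 = 686
  C–H: 8 × 429 = 3432
  C=O: 2 × 768 = 1536
  O=O: 5 × 486 = 2430
  Σ(broken) = 8084 kJ
Bonds formed (products):
  C=O: 8 × 768 = 6144
  O–H: 8 × 477 = 3816
  Σ(formed) = 9960 kJ
ΔH = Σ(broken) − Σ(formed) = 8084 − 9960 = −1876 kJ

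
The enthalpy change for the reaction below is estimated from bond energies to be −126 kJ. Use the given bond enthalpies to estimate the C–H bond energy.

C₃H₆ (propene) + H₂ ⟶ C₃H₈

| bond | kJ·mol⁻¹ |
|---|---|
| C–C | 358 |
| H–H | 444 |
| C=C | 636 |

Let D be the C–H bond energy.
Σ(broken) = 1×358 + 6×D + 1×636 + 1×444 = 1438 + 6D
Σ(formed) = 2×358 + 8×D = 716 + 8D
ΔH = Σ(broken) − Σ(formed) = (1438 + 6D) − (716 + 8D) = +722 − 2D
Setting this equal to −126 kJ gives 2D = 848, so D = 424 kJ/mol.

D(C–H) ≈ 424 kJ/mol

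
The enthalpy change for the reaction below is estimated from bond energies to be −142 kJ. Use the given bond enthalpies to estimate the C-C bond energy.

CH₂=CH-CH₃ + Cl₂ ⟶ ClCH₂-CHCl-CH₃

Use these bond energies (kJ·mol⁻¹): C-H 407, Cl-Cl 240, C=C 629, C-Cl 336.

Let D be the C-C bond energy.
Σ(broken) = 1×D + 6×407 + 1×629 + 1×240 = 3311 + D
Σ(formed) = 2×D + 2×336 + 6×407 = 3114 + 2D
ΔH = Σ(broken) − Σ(formed) = (3311 + D) − (3114 + 2D) = +197 − D
Setting this equal to −142 kJ gives D = 339 kJ/mol.

D(C-C) ≈ 339 kJ/mol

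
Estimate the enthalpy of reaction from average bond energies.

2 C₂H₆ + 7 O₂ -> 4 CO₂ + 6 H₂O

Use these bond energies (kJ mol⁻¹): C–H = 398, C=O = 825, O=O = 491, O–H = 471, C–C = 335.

ΔH ≈ −3369 kJ

Bonds broken (reactants):
  C–C: 2 × 335 = 670
  C–H: 12 × 398 = 4776
  O=O: 7 × 491 = 3437
  Σ(broken) = 8883 kJ
Bonds formed (products):
  C=O: 8 × 825 = 6600
  O–H: 12 × 471 = 5652
  Σ(formed) = 12252 kJ
ΔH = Σ(broken) − Σ(formed) = 8883 − 12252 = −3369 kJ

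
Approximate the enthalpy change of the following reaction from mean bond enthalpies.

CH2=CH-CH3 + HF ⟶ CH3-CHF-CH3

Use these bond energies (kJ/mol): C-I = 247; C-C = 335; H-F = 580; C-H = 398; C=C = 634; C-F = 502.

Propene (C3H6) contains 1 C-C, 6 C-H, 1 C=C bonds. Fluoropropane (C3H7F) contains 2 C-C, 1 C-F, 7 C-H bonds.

Bonds broken (reactants):
  C-C: 1 × 335 = 335
  C-H: 6 × 398 = 2388
  C=C: 1 × 634 = 634
  H-F: 1 × 580 = 580
  Σ(broken) = 3937 kJ
Bonds formed (products):
  C-C: 2 × 335 = 670
  C-F: 1 × 502 = 502
  C-H: 7 × 398 = 2786
  Σ(formed) = 3958 kJ
ΔH = Σ(broken) − Σ(formed) = 3937 − 3958 = −21 kJ

ΔH ≈ −21 kJ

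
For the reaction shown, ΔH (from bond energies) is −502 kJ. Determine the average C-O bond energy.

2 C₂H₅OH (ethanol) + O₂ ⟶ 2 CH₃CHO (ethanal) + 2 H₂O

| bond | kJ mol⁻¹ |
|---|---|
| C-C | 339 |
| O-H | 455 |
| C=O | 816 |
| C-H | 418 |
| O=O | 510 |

D(C-O) ≈ 347 kJ/mol

Let D be the C-O bond energy.
Σ(broken) = 2×339 + 10×418 + 2×D + 2×455 + 1×510 = 6278 + 2D
Σ(formed) = 2×339 + 8×418 + 2×816 + 4×455 = 7474
ΔH = Σ(broken) − Σ(formed) = (6278 + 2D) − (7474) = −1196 + 2D
Setting this equal to −502 kJ gives 2D = 694, so D = 347 kJ/mol.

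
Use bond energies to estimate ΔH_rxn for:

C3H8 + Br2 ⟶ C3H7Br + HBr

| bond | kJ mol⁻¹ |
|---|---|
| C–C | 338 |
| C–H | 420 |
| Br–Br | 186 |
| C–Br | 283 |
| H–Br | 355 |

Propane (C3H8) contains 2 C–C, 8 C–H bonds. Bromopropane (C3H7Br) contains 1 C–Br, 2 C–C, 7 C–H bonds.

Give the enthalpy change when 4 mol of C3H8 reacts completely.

Bonds broken (reactants):
  Br–Br: 1 × 186 = 186
  C–C: 2 × 338 = 676
  C–H: 8 × 420 = 3360
  Σ(broken) = 4222 kJ
Bonds formed (products):
  C–Br: 1 × 283 = 283
  C–C: 2 × 338 = 676
  C–H: 7 × 420 = 2940
  H–Br: 1 × 355 = 355
  Σ(formed) = 4254 kJ
ΔH = Σ(broken) − Σ(formed) = 4222 − 4254 = −32 kJ
For 4× the reaction as written: 4 × (−32) = −128 kJ

ΔH = −128 kJ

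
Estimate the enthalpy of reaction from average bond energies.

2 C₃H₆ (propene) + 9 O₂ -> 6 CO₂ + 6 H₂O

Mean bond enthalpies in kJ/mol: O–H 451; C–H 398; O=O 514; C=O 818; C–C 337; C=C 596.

ΔH ≈ −3960 kJ

Bonds broken (reactants):
  C–C: 2 × 337 = 674
  C–H: 12 × 398 = 4776
  C=C: 2 × 596 = 1192
  O=O: 9 × 514 = 4626
  Σ(broken) = 11268 kJ
Bonds formed (products):
  C=O: 12 × 818 = 9816
  O–H: 12 × 451 = 5412
  Σ(formed) = 15228 kJ
ΔH = Σ(broken) − Σ(formed) = 11268 − 15228 = −3960 kJ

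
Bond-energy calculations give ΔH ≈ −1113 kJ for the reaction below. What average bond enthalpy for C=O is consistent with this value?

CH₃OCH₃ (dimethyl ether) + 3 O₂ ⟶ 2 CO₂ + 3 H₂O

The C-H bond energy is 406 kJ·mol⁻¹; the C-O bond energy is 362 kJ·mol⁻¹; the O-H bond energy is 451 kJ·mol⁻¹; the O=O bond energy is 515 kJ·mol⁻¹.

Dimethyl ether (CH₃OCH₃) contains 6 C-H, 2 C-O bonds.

Let D be the C=O bond energy.
Σ(broken) = 6×406 + 2×362 + 3×515 = 4705
Σ(formed) = 4×D + 6×451 = 2706 + 4D
ΔH = Σ(broken) − Σ(formed) = (4705) − (2706 + 4D) = +1999 − 4D
Setting this equal to −1113 kJ gives 4D = 3112, so D = 778 kJ/mol.

D(C=O) ≈ 778 kJ/mol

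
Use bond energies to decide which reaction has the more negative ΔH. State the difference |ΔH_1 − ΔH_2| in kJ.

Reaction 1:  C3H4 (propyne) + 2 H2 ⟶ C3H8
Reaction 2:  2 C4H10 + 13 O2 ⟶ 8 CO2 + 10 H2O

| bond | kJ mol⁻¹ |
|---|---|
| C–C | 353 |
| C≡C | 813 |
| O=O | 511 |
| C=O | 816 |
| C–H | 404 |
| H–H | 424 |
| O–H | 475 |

Reaction 1:
  Bonds broken (reactants):
    C≡C: 1 × 813 = 813
    C–C: 1 × 353 = 353
    C–H: 4 × 404 = 1616
    H–H: 2 × 424 = 848
    Σ(broken) = 3630 kJ
  Bonds formed (products):
    C–C: 2 × 353 = 706
    C–H: 8 × 404 = 3232
    Σ(formed) = 3938 kJ
  ΔH_1 = 3630 − 3938 = −308 kJ
Reaction 2:
  Bonds broken (reactants):
    C–C: 6 × 353 = 2118
    C–H: 20 × 404 = 8080
    O=O: 13 × 511 = 6643
    Σ(broken) = 16841 kJ
  Bonds formed (products):
    C=O: 16 × 816 = 13056
    O–H: 20 × 475 = 9500
    Σ(formed) = 22556 kJ
  ΔH_2 = 16841 − 22556 = −5715 kJ
ΔH_1 − ΔH_2 = +5407 kJ, so reaction 2 has the more negative ΔH; |ΔH_1 − ΔH_2| = 5407 kJ.

Reaction 2, by 5407 kJ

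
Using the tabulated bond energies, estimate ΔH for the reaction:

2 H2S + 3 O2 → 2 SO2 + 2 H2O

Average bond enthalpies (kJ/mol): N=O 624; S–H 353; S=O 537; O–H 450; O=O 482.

ΔH ≈ −1090 kJ

Bonds broken (reactants):
  O=O: 3 × 482 = 1446
  S–H: 4 × 353 = 1412
  Σ(broken) = 2858 kJ
Bonds formed (products):
  O–H: 4 × 450 = 1800
  S=O: 4 × 537 = 2148
  Σ(formed) = 3948 kJ
ΔH = Σ(broken) − Σ(formed) = 2858 − 3948 = −1090 kJ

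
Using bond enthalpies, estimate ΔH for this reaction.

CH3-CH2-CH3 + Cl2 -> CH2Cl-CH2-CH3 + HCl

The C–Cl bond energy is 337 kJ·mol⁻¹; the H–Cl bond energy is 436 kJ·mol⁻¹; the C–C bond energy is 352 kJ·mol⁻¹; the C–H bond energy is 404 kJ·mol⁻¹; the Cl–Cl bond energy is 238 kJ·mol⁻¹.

ΔH ≈ −131 kJ

Bonds broken (reactants):
  C–C: 2 × 352 = 704
  C–H: 8 × 404 = 3232
  Cl–Cl: 1 × 238 = 238
  Σ(broken) = 4174 kJ
Bonds formed (products):
  C–C: 2 × 352 = 704
  C–Cl: 1 × 337 = 337
  C–H: 7 × 404 = 2828
  H–Cl: 1 × 436 = 436
  Σ(formed) = 4305 kJ
ΔH = Σ(broken) − Σ(formed) = 4174 − 4305 = −131 kJ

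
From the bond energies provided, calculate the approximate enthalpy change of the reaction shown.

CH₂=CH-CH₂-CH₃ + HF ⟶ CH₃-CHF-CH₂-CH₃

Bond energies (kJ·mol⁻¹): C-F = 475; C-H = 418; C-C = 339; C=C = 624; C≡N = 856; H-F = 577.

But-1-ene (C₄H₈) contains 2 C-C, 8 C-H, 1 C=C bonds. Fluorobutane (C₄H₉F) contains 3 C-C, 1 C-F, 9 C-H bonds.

ΔH ≈ −31 kJ

Bonds broken (reactants):
  C-C: 2 × 339 = 678
  C-H: 8 × 418 = 3344
  C=C: 1 × 624 = 624
  H-F: 1 × 577 = 577
  Σ(broken) = 5223 kJ
Bonds formed (products):
  C-C: 3 × 339 = 1017
  C-F: 1 × 475 = 475
  C-H: 9 × 418 = 3762
  Σ(formed) = 5254 kJ
ΔH = Σ(broken) − Σ(formed) = 5223 − 5254 = −31 kJ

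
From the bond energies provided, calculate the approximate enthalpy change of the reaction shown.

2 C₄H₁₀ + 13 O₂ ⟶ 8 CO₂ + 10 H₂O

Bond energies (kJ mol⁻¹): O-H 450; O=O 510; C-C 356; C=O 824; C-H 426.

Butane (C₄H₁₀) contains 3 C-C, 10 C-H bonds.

Bonds broken (reactants):
  C-C: 6 × 356 = 2136
  C-H: 20 × 426 = 8520
  O=O: 13 × 510 = 6630
  Σ(broken) = 17286 kJ
Bonds formed (products):
  C=O: 16 × 824 = 13184
  O-H: 20 × 450 = 9000
  Σ(formed) = 22184 kJ
ΔH = Σ(broken) − Σ(formed) = 17286 − 22184 = −4898 kJ

ΔH ≈ −4898 kJ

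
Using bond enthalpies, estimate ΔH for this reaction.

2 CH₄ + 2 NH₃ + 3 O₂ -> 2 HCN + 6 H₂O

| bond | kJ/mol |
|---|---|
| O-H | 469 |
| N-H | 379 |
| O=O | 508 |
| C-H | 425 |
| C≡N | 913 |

Bonds broken (reactants):
  C-H: 8 × 425 = 3400
  N-H: 6 × 379 = 2274
  O=O: 3 × 508 = 1524
  Σ(broken) = 7198 kJ
Bonds formed (products):
  C≡N: 2 × 913 = 1826
  C-H: 2 × 425 = 850
  O-H: 12 × 469 = 5628
  Σ(formed) = 8304 kJ
ΔH = Σ(broken) − Σ(formed) = 7198 − 8304 = −1106 kJ

ΔH ≈ −1106 kJ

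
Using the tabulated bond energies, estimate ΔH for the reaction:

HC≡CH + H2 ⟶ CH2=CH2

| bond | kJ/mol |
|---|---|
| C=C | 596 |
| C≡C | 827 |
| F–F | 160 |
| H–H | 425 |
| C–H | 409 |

ΔH ≈ −162 kJ

Bonds broken (reactants):
  C≡C: 1 × 827 = 827
  C–H: 2 × 409 = 818
  H–H: 1 × 425 = 425
  Σ(broken) = 2070 kJ
Bonds formed (products):
  C–H: 4 × 409 = 1636
  C=C: 1 × 596 = 596
  Σ(formed) = 2232 kJ
ΔH = Σ(broken) − Σ(formed) = 2070 − 2232 = −162 kJ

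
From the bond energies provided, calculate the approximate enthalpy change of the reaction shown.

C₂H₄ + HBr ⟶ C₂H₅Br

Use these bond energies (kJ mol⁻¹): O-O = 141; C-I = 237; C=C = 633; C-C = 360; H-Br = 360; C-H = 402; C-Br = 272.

ΔH ≈ −41 kJ

Bonds broken (reactants):
  C-H: 4 × 402 = 1608
  C=C: 1 × 633 = 633
  H-Br: 1 × 360 = 360
  Σ(broken) = 2601 kJ
Bonds formed (products):
  C-Br: 1 × 272 = 272
  C-C: 1 × 360 = 360
  C-H: 5 × 402 = 2010
  Σ(formed) = 2642 kJ
ΔH = Σ(broken) − Σ(formed) = 2601 − 2642 = −41 kJ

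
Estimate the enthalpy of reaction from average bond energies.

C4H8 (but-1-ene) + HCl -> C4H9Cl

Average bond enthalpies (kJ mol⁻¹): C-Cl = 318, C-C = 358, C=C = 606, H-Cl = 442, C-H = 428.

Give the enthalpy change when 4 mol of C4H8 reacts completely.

Bonds broken (reactants):
  C-C: 2 × 358 = 716
  C-H: 8 × 428 = 3424
  C=C: 1 × 606 = 606
  H-Cl: 1 × 442 = 442
  Σ(broken) = 5188 kJ
Bonds formed (products):
  C-C: 3 × 358 = 1074
  C-Cl: 1 × 318 = 318
  C-H: 9 × 428 = 3852
  Σ(formed) = 5244 kJ
ΔH = Σ(broken) − Σ(formed) = 5188 − 5244 = −56 kJ
For 4× the reaction as written: 4 × (−56) = −224 kJ

ΔH = −224 kJ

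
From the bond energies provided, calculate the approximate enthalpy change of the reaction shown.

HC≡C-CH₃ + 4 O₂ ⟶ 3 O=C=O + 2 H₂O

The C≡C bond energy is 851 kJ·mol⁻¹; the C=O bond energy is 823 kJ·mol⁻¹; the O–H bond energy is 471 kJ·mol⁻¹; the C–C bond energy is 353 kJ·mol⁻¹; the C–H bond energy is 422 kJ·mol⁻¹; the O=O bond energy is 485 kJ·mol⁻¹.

ΔH ≈ −1990 kJ

Bonds broken (reactants):
  C≡C: 1 × 851 = 851
  C–C: 1 × 353 = 353
  C–H: 4 × 422 = 1688
  O=O: 4 × 485 = 1940
  Σ(broken) = 4832 kJ
Bonds formed (products):
  C=O: 6 × 823 = 4938
  O–H: 4 × 471 = 1884
  Σ(formed) = 6822 kJ
ΔH = Σ(broken) − Σ(formed) = 4832 − 6822 = −1990 kJ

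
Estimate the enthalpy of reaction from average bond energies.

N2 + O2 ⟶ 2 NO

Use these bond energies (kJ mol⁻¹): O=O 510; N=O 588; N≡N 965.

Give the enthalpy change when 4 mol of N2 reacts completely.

ΔH = +1196 kJ

Bonds broken (reactants):
  N≡N: 1 × 965 = 965
  O=O: 1 × 510 = 510
  Σ(broken) = 1475 kJ
Bonds formed (products):
  N=O: 2 × 588 = 1176
  Σ(formed) = 1176 kJ
ΔH = Σ(broken) − Σ(formed) = 1475 − 1176 = +299 kJ
For 4× the reaction as written: 4 × (+299) = +1196 kJ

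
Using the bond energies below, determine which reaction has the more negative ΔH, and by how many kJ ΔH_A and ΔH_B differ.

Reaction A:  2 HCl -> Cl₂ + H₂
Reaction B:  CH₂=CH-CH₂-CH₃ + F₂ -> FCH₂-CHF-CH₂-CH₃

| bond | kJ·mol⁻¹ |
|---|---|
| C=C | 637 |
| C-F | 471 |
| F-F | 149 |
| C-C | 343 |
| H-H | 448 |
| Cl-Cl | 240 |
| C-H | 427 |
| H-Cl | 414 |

Reaction A:
  Bonds broken (reactants):
    H-Cl: 2 × 414 = 828
    Σ(broken) = 828 kJ
  Bonds formed (products):
    Cl-Cl: 1 × 240 = 240
    H-H: 1 × 448 = 448
    Σ(formed) = 688 kJ
  ΔH_A = 828 − 688 = +140 kJ
Reaction B:
  Bonds broken (reactants):
    C-C: 2 × 343 = 686
    C-H: 8 × 427 = 3416
    C=C: 1 × 637 = 637
    F-F: 1 × 149 = 149
    Σ(broken) = 4888 kJ
  Bonds formed (products):
    C-C: 3 × 343 = 1029
    C-F: 2 × 471 = 942
    C-H: 8 × 427 = 3416
    Σ(formed) = 5387 kJ
  ΔH_B = 4888 − 5387 = −499 kJ
ΔH_A − ΔH_B = +639 kJ, so reaction B has the more negative ΔH; |ΔH_A − ΔH_B| = 639 kJ.

Reaction B, by 639 kJ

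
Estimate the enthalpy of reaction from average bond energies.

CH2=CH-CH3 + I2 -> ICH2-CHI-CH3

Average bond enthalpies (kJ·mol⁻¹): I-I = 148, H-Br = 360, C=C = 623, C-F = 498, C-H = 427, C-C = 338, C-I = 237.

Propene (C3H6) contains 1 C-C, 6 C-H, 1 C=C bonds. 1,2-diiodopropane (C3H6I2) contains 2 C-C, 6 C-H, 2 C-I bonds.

Bonds broken (reactants):
  C-C: 1 × 338 = 338
  C-H: 6 × 427 = 2562
  C=C: 1 × 623 = 623
  I-I: 1 × 148 = 148
  Σ(broken) = 3671 kJ
Bonds formed (products):
  C-C: 2 × 338 = 676
  C-H: 6 × 427 = 2562
  C-I: 2 × 237 = 474
  Σ(formed) = 3712 kJ
ΔH = Σ(broken) − Σ(formed) = 3671 − 3712 = −41 kJ

ΔH ≈ −41 kJ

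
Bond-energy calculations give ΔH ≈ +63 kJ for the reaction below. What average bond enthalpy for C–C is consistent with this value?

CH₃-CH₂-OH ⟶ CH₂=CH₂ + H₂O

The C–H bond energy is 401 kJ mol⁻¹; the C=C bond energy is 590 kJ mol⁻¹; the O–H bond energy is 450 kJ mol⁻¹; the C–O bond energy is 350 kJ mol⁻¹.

D(C–C) ≈ 352 kJ/mol

Let D be the C–C bond energy.
Σ(broken) = 1×D + 5×401 + 1×350 + 1×450 = 2805 + D
Σ(formed) = 4×401 + 1×590 + 2×450 = 3094
ΔH = Σ(broken) − Σ(formed) = (2805 + D) − (3094) = −289 + D
Setting this equal to +63 kJ gives D = 352 kJ/mol.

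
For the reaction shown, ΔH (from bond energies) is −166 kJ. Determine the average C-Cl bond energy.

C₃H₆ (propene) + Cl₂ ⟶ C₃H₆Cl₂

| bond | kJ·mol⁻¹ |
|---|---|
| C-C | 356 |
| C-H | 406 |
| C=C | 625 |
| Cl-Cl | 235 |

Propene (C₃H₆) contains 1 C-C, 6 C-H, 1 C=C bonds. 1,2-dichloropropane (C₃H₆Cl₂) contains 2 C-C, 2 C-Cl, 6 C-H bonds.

D(C-Cl) ≈ 335 kJ/mol

Let D be the C-Cl bond energy.
Σ(broken) = 1×356 + 6×406 + 1×625 + 1×235 = 3652
Σ(formed) = 2×356 + 2×D + 6×406 = 3148 + 2D
ΔH = Σ(broken) − Σ(formed) = (3652) − (3148 + 2D) = +504 − 2D
Setting this equal to −166 kJ gives 2D = 670, so D = 335 kJ/mol.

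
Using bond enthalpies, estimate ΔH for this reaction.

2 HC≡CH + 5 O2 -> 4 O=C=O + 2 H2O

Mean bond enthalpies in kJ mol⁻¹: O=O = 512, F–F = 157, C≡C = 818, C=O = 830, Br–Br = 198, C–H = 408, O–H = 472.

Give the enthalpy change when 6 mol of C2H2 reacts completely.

ΔH = −8100 kJ

Bonds broken (reactants):
  C≡C: 2 × 818 = 1636
  C–H: 4 × 408 = 1632
  O=O: 5 × 512 = 2560
  Σ(broken) = 5828 kJ
Bonds formed (products):
  C=O: 8 × 830 = 6640
  O–H: 4 × 472 = 1888
  Σ(formed) = 8528 kJ
ΔH = Σ(broken) − Σ(formed) = 5828 − 8528 = −2700 kJ
For 3× the reaction as written: 3 × (−2700) = −8100 kJ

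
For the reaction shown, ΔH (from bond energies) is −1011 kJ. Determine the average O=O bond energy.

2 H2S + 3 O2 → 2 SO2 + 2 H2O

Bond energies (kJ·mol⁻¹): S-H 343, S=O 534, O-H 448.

D(O=O) ≈ 515 kJ/mol

Let D be the O=O bond energy.
Σ(broken) = 3×D + 4×343 = 1372 + 3D
Σ(formed) = 4×448 + 4×534 = 3928
ΔH = Σ(broken) − Σ(formed) = (1372 + 3D) − (3928) = −2556 + 3D
Setting this equal to −1011 kJ gives 3D = 1545, so D = 515 kJ/mol.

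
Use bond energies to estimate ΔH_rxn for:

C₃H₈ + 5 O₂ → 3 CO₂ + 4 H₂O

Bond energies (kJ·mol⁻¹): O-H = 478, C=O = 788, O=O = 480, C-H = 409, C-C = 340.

ΔH ≈ −2200 kJ

Bonds broken (reactants):
  C-C: 2 × 340 = 680
  C-H: 8 × 409 = 3272
  O=O: 5 × 480 = 2400
  Σ(broken) = 6352 kJ
Bonds formed (products):
  C=O: 6 × 788 = 4728
  O-H: 8 × 478 = 3824
  Σ(formed) = 8552 kJ
ΔH = Σ(broken) − Σ(formed) = 6352 − 8552 = −2200 kJ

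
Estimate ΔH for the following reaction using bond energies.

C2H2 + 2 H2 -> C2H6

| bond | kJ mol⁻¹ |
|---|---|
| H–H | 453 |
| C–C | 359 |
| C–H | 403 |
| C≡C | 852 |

ΔH ≈ −213 kJ

Bonds broken (reactants):
  C≡C: 1 × 852 = 852
  C–H: 2 × 403 = 806
  H–H: 2 × 453 = 906
  Σ(broken) = 2564 kJ
Bonds formed (products):
  C–C: 1 × 359 = 359
  C–H: 6 × 403 = 2418
  Σ(formed) = 2777 kJ
ΔH = Σ(broken) − Σ(formed) = 2564 − 2777 = −213 kJ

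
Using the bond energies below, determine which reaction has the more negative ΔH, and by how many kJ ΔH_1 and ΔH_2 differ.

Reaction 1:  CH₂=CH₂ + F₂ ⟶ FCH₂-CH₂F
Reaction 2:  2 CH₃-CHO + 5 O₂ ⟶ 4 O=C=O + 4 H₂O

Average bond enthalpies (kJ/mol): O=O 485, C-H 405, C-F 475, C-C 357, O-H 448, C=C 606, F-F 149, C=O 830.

Reaction 2, by 1633 kJ

Reaction 1:
  Bonds broken (reactants):
    C-H: 4 × 405 = 1620
    C=C: 1 × 606 = 606
    F-F: 1 × 149 = 149
    Σ(broken) = 2375 kJ
  Bonds formed (products):
    C-C: 1 × 357 = 357
    C-F: 2 × 475 = 950
    C-H: 4 × 405 = 1620
    Σ(formed) = 2927 kJ
  ΔH_1 = 2375 − 2927 = −552 kJ
Reaction 2:
  Bonds broken (reactants):
    C-C: 2 × 357 = 714
    C-H: 8 × 405 = 3240
    C=O: 2 × 830 = 1660
    O=O: 5 × 485 = 2425
    Σ(broken) = 8039 kJ
  Bonds formed (products):
    C=O: 8 × 830 = 6640
    O-H: 8 × 448 = 3584
    Σ(formed) = 10224 kJ
  ΔH_2 = 8039 − 10224 = −2185 kJ
ΔH_1 − ΔH_2 = +1633 kJ, so reaction 2 has the more negative ΔH; |ΔH_1 − ΔH_2| = 1633 kJ.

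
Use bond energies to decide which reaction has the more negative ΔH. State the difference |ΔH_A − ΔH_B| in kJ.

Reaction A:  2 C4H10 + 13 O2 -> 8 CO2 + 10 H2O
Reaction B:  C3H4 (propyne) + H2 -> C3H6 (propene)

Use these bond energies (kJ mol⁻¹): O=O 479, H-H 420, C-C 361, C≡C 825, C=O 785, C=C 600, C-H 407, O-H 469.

Reaction A:
  Bonds broken (reactants):
    C-C: 6 × 361 = 2166
    C-H: 20 × 407 = 8140
    O=O: 13 × 479 = 6227
    Σ(broken) = 16533 kJ
  Bonds formed (products):
    C=O: 16 × 785 = 12560
    O-H: 20 × 469 = 9380
    Σ(formed) = 21940 kJ
  ΔH_A = 16533 − 21940 = −5407 kJ
Reaction B:
  Bonds broken (reactants):
    C≡C: 1 × 825 = 825
    C-C: 1 × 361 = 361
    C-H: 4 × 407 = 1628
    H-H: 1 × 420 = 420
    Σ(broken) = 3234 kJ
  Bonds formed (products):
    C-C: 1 × 361 = 361
    C-H: 6 × 407 = 2442
    C=C: 1 × 600 = 600
    Σ(formed) = 3403 kJ
  ΔH_B = 3234 − 3403 = −169 kJ
ΔH_A − ΔH_B = −5238 kJ, so reaction A has the more negative ΔH; |ΔH_A − ΔH_B| = 5238 kJ.

Reaction A, by 5238 kJ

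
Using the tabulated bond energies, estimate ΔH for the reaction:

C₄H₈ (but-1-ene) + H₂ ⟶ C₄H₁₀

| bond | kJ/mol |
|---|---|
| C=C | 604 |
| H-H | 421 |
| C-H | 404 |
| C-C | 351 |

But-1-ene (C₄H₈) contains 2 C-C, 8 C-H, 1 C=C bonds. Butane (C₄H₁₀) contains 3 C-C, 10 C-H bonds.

Bonds broken (reactants):
  C-C: 2 × 351 = 702
  C-H: 8 × 404 = 3232
  C=C: 1 × 604 = 604
  H-H: 1 × 421 = 421
  Σ(broken) = 4959 kJ
Bonds formed (products):
  C-C: 3 × 351 = 1053
  C-H: 10 × 404 = 4040
  Σ(formed) = 5093 kJ
ΔH = Σ(broken) − Σ(formed) = 4959 − 5093 = −134 kJ

ΔH ≈ −134 kJ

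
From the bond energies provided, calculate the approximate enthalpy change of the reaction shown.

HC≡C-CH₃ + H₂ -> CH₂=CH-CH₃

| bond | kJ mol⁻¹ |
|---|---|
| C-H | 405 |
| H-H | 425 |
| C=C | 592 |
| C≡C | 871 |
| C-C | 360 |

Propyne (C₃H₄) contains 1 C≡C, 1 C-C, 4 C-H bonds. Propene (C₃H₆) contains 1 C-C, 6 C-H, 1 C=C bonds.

Bonds broken (reactants):
  C≡C: 1 × 871 = 871
  C-C: 1 × 360 = 360
  C-H: 4 × 405 = 1620
  H-H: 1 × 425 = 425
  Σ(broken) = 3276 kJ
Bonds formed (products):
  C-C: 1 × 360 = 360
  C-H: 6 × 405 = 2430
  C=C: 1 × 592 = 592
  Σ(formed) = 3382 kJ
ΔH = Σ(broken) − Σ(formed) = 3276 − 3382 = −106 kJ

ΔH ≈ −106 kJ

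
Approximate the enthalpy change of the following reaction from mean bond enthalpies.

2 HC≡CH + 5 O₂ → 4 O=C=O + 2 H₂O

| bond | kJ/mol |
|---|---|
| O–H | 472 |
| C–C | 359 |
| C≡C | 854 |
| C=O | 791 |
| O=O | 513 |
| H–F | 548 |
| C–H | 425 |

ΔH ≈ −2243 kJ

Bonds broken (reactants):
  C≡C: 2 × 854 = 1708
  C–H: 4 × 425 = 1700
  O=O: 5 × 513 = 2565
  Σ(broken) = 5973 kJ
Bonds formed (products):
  C=O: 8 × 791 = 6328
  O–H: 4 × 472 = 1888
  Σ(formed) = 8216 kJ
ΔH = Σ(broken) − Σ(formed) = 5973 − 8216 = −2243 kJ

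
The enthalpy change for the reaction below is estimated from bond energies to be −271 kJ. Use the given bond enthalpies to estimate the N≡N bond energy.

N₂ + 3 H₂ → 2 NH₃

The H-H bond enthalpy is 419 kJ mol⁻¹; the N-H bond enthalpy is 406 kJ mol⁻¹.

D(N≡N) ≈ 908 kJ/mol

Let D be the N≡N bond energy.
Σ(broken) = 3×419 + 1×D = 1257 + D
Σ(formed) = 6×406 = 2436
ΔH = Σ(broken) − Σ(formed) = (1257 + D) − (2436) = −1179 + D
Setting this equal to −271 kJ gives D = 908 kJ/mol.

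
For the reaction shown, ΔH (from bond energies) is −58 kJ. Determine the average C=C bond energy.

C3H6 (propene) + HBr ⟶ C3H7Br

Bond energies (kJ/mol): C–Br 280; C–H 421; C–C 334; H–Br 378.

Let D be the C=C bond energy.
Σ(broken) = 1×334 + 6×421 + 1×D + 1×378 = 3238 + D
Σ(formed) = 1×280 + 2×334 + 7×421 = 3895
ΔH = Σ(broken) − Σ(formed) = (3238 + D) − (3895) = −657 + D
Setting this equal to −58 kJ gives D = 599 kJ/mol.

D(C=C) ≈ 599 kJ/mol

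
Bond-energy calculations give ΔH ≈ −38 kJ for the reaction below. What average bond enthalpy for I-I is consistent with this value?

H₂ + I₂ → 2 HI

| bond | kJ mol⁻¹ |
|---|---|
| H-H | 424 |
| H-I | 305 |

D(I-I) ≈ 148 kJ/mol

Let D be the I-I bond energy.
Σ(broken) = 1×424 + 1×D = 424 + D
Σ(formed) = 2×305 = 610
ΔH = Σ(broken) − Σ(formed) = (424 + D) − (610) = −186 + D
Setting this equal to −38 kJ gives D = 148 kJ/mol.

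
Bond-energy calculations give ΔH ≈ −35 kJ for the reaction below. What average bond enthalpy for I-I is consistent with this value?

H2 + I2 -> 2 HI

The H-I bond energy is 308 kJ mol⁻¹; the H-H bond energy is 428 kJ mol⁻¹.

D(I-I) ≈ 153 kJ/mol

Let D be the I-I bond energy.
Σ(broken) = 1×428 + 1×D = 428 + D
Σ(formed) = 2×308 = 616
ΔH = Σ(broken) − Σ(formed) = (428 + D) − (616) = −188 + D
Setting this equal to −35 kJ gives D = 153 kJ/mol.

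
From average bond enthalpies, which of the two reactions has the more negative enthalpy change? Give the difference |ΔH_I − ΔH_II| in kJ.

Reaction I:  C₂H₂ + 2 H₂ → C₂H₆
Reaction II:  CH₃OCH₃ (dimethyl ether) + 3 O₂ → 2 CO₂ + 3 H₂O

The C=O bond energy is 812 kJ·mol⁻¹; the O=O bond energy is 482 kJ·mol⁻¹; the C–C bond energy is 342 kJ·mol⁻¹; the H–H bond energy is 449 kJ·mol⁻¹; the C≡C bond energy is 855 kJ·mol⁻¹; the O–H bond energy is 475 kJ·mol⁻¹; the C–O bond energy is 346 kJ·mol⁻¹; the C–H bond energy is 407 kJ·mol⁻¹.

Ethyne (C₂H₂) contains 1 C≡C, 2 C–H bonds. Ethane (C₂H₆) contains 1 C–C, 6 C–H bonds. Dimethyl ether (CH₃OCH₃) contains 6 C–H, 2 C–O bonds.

Reaction I:
  Bonds broken (reactants):
    C≡C: 1 × 855 = 855
    C–H: 2 × 407 = 814
    H–H: 2 × 449 = 898
    Σ(broken) = 2567 kJ
  Bonds formed (products):
    C–C: 1 × 342 = 342
    C–H: 6 × 407 = 2442
    Σ(formed) = 2784 kJ
  ΔH_I = 2567 − 2784 = −217 kJ
Reaction II:
  Bonds broken (reactants):
    C–H: 6 × 407 = 2442
    C–O: 2 × 346 = 692
    O=O: 3 × 482 = 1446
    Σ(broken) = 4580 kJ
  Bonds formed (products):
    C=O: 4 × 812 = 3248
    O–H: 6 × 475 = 2850
    Σ(formed) = 6098 kJ
  ΔH_II = 4580 − 6098 = −1518 kJ
ΔH_I − ΔH_II = +1301 kJ, so reaction II has the more negative ΔH; |ΔH_I − ΔH_II| = 1301 kJ.

Reaction II, by 1301 kJ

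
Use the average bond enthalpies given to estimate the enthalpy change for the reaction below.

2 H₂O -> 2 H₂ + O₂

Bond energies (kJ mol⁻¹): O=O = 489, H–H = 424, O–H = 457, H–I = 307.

ΔH ≈ +491 kJ

Bonds broken (reactants):
  O–H: 4 × 457 = 1828
  Σ(broken) = 1828 kJ
Bonds formed (products):
  H–H: 2 × 424 = 848
  O=O: 1 × 489 = 489
  Σ(formed) = 1337 kJ
ΔH = Σ(broken) − Σ(formed) = 1828 − 1337 = +491 kJ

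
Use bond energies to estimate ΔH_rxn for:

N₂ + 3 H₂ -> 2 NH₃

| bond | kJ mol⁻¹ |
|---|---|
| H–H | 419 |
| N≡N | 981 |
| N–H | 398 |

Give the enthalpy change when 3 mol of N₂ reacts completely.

ΔH = −450 kJ

Bonds broken (reactants):
  H–H: 3 × 419 = 1257
  N≡N: 1 × 981 = 981
  Σ(broken) = 2238 kJ
Bonds formed (products):
  N–H: 6 × 398 = 2388
  Σ(formed) = 2388 kJ
ΔH = Σ(broken) − Σ(formed) = 2238 − 2388 = −150 kJ
For 3× the reaction as written: 3 × (−150) = −450 kJ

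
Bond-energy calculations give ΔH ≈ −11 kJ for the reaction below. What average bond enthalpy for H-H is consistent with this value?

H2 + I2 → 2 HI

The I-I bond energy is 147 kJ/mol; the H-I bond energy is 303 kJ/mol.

D(H-H) ≈ 448 kJ/mol

Let D be the H-H bond energy.
Σ(broken) = 1×D + 1×147 = 147 + D
Σ(formed) = 2×303 = 606
ΔH = Σ(broken) − Σ(formed) = (147 + D) − (606) = −459 + D
Setting this equal to −11 kJ gives D = 448 kJ/mol.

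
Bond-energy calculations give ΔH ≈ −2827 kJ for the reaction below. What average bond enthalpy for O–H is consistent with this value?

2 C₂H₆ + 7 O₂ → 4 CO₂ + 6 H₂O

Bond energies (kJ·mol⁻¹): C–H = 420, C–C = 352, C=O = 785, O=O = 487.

D(O–H) ≈ 475 kJ/mol

Let D be the O–H bond energy.
Σ(broken) = 2×352 + 12×420 + 7×487 = 9153
Σ(formed) = 8×785 + 12×D = 6280 + 12D
ΔH = Σ(broken) − Σ(formed) = (9153) − (6280 + 12D) = +2873 − 12D
Setting this equal to −2827 kJ gives 12D = 5700, so D = 475 kJ/mol.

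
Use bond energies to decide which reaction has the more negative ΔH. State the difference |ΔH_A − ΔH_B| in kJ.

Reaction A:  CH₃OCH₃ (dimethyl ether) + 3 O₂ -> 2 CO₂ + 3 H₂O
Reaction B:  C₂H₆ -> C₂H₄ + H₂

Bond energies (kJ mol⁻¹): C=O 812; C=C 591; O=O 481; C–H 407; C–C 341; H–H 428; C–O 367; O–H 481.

Reaction A, by 1651 kJ

Reaction A:
  Bonds broken (reactants):
    C–H: 6 × 407 = 2442
    C–O: 2 × 367 = 734
    O=O: 3 × 481 = 1443
    Σ(broken) = 4619 kJ
  Bonds formed (products):
    C=O: 4 × 812 = 3248
    O–H: 6 × 481 = 2886
    Σ(formed) = 6134 kJ
  ΔH_A = 4619 − 6134 = −1515 kJ
Reaction B:
  Bonds broken (reactants):
    C–C: 1 × 341 = 341
    C–H: 6 × 407 = 2442
    Σ(broken) = 2783 kJ
  Bonds formed (products):
    C–H: 4 × 407 = 1628
    C=C: 1 × 591 = 591
    H–H: 1 × 428 = 428
    Σ(formed) = 2647 kJ
  ΔH_B = 2783 − 2647 = +136 kJ
ΔH_A − ΔH_B = −1651 kJ, so reaction A has the more negative ΔH; |ΔH_A − ΔH_B| = 1651 kJ.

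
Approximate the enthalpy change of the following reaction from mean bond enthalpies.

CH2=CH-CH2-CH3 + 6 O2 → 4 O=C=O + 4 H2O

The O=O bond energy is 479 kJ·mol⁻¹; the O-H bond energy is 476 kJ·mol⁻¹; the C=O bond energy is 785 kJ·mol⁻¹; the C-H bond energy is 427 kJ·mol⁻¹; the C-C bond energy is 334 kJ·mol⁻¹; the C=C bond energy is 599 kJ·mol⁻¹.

ΔH ≈ −2531 kJ

Bonds broken (reactants):
  C-C: 2 × 334 = 668
  C-H: 8 × 427 = 3416
  C=C: 1 × 599 = 599
  O=O: 6 × 479 = 2874
  Σ(broken) = 7557 kJ
Bonds formed (products):
  C=O: 8 × 785 = 6280
  O-H: 8 × 476 = 3808
  Σ(formed) = 10088 kJ
ΔH = Σ(broken) − Σ(formed) = 7557 − 10088 = −2531 kJ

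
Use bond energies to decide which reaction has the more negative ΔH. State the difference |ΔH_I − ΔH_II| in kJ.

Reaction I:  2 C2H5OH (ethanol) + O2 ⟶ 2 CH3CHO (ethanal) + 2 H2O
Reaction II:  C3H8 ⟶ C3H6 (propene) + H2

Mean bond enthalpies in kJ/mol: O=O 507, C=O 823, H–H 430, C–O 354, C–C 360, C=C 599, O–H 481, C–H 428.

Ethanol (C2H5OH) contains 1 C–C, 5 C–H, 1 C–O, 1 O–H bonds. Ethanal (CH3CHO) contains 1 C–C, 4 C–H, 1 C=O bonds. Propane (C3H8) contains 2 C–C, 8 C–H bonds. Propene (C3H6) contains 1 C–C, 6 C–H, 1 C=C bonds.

Reaction I:
  Bonds broken (reactants):
    C–C: 2 × 360 = 720
    C–H: 10 × 428 = 4280
    C–O: 2 × 354 = 708
    O–H: 2 × 481 = 962
    O=O: 1 × 507 = 507
    Σ(broken) = 7177 kJ
  Bonds formed (products):
    C–C: 2 × 360 = 720
    C–H: 8 × 428 = 3424
    C=O: 2 × 823 = 1646
    O–H: 4 × 481 = 1924
    Σ(formed) = 7714 kJ
  ΔH_I = 7177 − 7714 = −537 kJ
Reaction II:
  Bonds broken (reactants):
    C–C: 2 × 360 = 720
    C–H: 8 × 428 = 3424
    Σ(broken) = 4144 kJ
  Bonds formed (products):
    C–C: 1 × 360 = 360
    C–H: 6 × 428 = 2568
    C=C: 1 × 599 = 599
    H–H: 1 × 430 = 430
    Σ(formed) = 3957 kJ
  ΔH_II = 4144 − 3957 = +187 kJ
ΔH_I − ΔH_II = −724 kJ, so reaction I has the more negative ΔH; |ΔH_I − ΔH_II| = 724 kJ.

Reaction I, by 724 kJ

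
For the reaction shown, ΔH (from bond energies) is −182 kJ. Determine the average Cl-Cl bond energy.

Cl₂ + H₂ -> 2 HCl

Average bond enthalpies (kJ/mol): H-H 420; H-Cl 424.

D(Cl-Cl) ≈ 246 kJ/mol

Let D be the Cl-Cl bond energy.
Σ(broken) = 1×D + 1×420 = 420 + D
Σ(formed) = 2×424 = 848
ΔH = Σ(broken) − Σ(formed) = (420 + D) − (848) = −428 + D
Setting this equal to −182 kJ gives D = 246 kJ/mol.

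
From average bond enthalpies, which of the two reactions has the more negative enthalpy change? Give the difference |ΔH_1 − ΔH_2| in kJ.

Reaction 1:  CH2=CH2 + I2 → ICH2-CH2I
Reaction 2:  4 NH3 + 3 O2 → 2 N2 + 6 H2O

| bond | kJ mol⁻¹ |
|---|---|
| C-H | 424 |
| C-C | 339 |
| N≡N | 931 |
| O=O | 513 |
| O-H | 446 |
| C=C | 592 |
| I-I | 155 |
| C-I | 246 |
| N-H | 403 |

Reaction 1:
  Bonds broken (reactants):
    C-H: 4 × 424 = 1696
    C=C: 1 × 592 = 592
    I-I: 1 × 155 = 155
    Σ(broken) = 2443 kJ
  Bonds formed (products):
    C-C: 1 × 339 = 339
    C-H: 4 × 424 = 1696
    C-I: 2 × 246 = 492
    Σ(formed) = 2527 kJ
  ΔH_1 = 2443 − 2527 = −84 kJ
Reaction 2:
  Bonds broken (reactants):
    N-H: 12 × 403 = 4836
    O=O: 3 × 513 = 1539
    Σ(broken) = 6375 kJ
  Bonds formed (products):
    N≡N: 2 × 931 = 1862
    O-H: 12 × 446 = 5352
    Σ(formed) = 7214 kJ
  ΔH_2 = 6375 − 7214 = −839 kJ
ΔH_1 − ΔH_2 = +755 kJ, so reaction 2 has the more negative ΔH; |ΔH_1 − ΔH_2| = 755 kJ.

Reaction 2, by 755 kJ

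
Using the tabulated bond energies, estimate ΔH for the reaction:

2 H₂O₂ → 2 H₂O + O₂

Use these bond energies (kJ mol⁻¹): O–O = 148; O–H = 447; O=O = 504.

ΔH ≈ −208 kJ

Bonds broken (reactants):
  O–H: 4 × 447 = 1788
  O–O: 2 × 148 = 296
  Σ(broken) = 2084 kJ
Bonds formed (products):
  O–H: 4 × 447 = 1788
  O=O: 1 × 504 = 504
  Σ(formed) = 2292 kJ
ΔH = Σ(broken) − Σ(formed) = 2084 − 2292 = −208 kJ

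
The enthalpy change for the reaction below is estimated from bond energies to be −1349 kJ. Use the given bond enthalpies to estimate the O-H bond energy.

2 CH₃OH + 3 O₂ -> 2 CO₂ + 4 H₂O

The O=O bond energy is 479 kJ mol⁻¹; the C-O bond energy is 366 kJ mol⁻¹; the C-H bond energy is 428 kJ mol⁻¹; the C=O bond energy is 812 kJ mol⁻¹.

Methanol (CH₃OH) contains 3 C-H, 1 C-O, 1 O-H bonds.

Let D be the O-H bond energy.
Σ(broken) = 6×428 + 2×366 + 2×D + 3×479 = 4737 + 2D
Σ(formed) = 4×812 + 8×D = 3248 + 8D
ΔH = Σ(broken) − Σ(formed) = (4737 + 2D) − (3248 + 8D) = +1489 − 6D
Setting this equal to −1349 kJ gives 6D = 2838, so D = 473 kJ/mol.

D(O-H) ≈ 473 kJ/mol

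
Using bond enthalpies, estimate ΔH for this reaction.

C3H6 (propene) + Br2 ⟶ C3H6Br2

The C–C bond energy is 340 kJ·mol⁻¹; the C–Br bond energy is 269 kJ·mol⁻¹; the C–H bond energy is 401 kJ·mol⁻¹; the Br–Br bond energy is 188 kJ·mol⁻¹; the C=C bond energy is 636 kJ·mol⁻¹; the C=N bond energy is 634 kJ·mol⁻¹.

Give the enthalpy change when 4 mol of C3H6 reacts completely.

Bonds broken (reactants):
  Br–Br: 1 × 188 = 188
  C–C: 1 × 340 = 340
  C–H: 6 × 401 = 2406
  C=C: 1 × 636 = 636
  Σ(broken) = 3570 kJ
Bonds formed (products):
  C–Br: 2 × 269 = 538
  C–C: 2 × 340 = 680
  C–H: 6 × 401 = 2406
  Σ(formed) = 3624 kJ
ΔH = Σ(broken) − Σ(formed) = 3570 − 3624 = −54 kJ
For 4× the reaction as written: 4 × (−54) = −216 kJ

ΔH = −216 kJ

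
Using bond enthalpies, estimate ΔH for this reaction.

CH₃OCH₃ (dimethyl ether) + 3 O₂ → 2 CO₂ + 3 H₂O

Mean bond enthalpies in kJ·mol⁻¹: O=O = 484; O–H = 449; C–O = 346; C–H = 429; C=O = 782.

Bonds broken (reactants):
  C–H: 6 × 429 = 2574
  C–O: 2 × 346 = 692
  O=O: 3 × 484 = 1452
  Σ(broken) = 4718 kJ
Bonds formed (products):
  C=O: 4 × 782 = 3128
  O–H: 6 × 449 = 2694
  Σ(formed) = 5822 kJ
ΔH = Σ(broken) − Σ(formed) = 4718 − 5822 = −1104 kJ

ΔH ≈ −1104 kJ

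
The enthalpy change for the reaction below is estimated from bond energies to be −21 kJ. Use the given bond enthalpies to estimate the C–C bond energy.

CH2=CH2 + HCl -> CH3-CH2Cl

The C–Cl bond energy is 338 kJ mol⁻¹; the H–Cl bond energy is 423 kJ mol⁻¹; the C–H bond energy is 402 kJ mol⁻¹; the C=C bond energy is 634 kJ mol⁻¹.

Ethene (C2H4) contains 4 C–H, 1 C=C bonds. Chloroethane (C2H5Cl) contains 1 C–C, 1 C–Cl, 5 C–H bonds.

D(C–C) ≈ 338 kJ/mol

Let D be the C–C bond energy.
Σ(broken) = 4×402 + 1×634 + 1×423 = 2665
Σ(formed) = 1×D + 1×338 + 5×402 = 2348 + D
ΔH = Σ(broken) − Σ(formed) = (2665) − (2348 + D) = +317 − D
Setting this equal to −21 kJ gives D = 338 kJ/mol.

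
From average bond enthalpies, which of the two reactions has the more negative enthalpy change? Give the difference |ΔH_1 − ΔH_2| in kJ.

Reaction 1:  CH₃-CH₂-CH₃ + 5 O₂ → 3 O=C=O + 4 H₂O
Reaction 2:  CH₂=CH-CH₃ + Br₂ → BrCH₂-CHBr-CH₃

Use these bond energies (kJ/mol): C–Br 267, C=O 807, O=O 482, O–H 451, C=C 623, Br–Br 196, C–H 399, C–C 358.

Reaction 1, by 2059 kJ

Reaction 1:
  Bonds broken (reactants):
    C–C: 2 × 358 = 716
    C–H: 8 × 399 = 3192
    O=O: 5 × 482 = 2410
    Σ(broken) = 6318 kJ
  Bonds formed (products):
    C=O: 6 × 807 = 4842
    O–H: 8 × 451 = 3608
    Σ(formed) = 8450 kJ
  ΔH_1 = 6318 − 8450 = −2132 kJ
Reaction 2:
  Bonds broken (reactants):
    Br–Br: 1 × 196 = 196
    C–C: 1 × 358 = 358
    C–H: 6 × 399 = 2394
    C=C: 1 × 623 = 623
    Σ(broken) = 3571 kJ
  Bonds formed (products):
    C–Br: 2 × 267 = 534
    C–C: 2 × 358 = 716
    C–H: 6 × 399 = 2394
    Σ(formed) = 3644 kJ
  ΔH_2 = 3571 − 3644 = −73 kJ
ΔH_1 − ΔH_2 = −2059 kJ, so reaction 1 has the more negative ΔH; |ΔH_1 − ΔH_2| = 2059 kJ.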